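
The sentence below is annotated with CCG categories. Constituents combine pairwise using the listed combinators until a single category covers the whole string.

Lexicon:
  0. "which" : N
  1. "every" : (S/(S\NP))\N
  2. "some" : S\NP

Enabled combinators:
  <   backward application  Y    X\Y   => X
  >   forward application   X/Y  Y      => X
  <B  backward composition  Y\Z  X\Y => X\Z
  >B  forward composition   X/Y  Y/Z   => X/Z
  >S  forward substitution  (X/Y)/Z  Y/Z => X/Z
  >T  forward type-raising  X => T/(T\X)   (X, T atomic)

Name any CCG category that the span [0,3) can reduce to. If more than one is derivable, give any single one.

[0,3] S   >
  [0,2] S/(S\NP)   <
    [0,1] "which" : N
    [1,2] "every" : (S/(S\NP))\N
  [2,3] "some" : S\NP

S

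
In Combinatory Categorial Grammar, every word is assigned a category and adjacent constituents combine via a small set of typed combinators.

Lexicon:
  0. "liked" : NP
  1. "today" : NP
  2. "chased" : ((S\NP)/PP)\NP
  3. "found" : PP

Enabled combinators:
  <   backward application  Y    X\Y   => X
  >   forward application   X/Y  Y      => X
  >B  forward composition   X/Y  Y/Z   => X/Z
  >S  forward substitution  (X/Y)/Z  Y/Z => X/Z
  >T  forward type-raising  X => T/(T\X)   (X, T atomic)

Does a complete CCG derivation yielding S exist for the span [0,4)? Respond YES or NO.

YES

[0,4] S   >
  [0,1] S/(S\NP)   >T
    [0,1] "liked" : NP
  [1,4] S\NP   >
    [1,3] (S\NP)/PP   <
      [1,2] "today" : NP
      [2,3] "chased" : ((S\NP)/PP)\NP
    [3,4] "found" : PP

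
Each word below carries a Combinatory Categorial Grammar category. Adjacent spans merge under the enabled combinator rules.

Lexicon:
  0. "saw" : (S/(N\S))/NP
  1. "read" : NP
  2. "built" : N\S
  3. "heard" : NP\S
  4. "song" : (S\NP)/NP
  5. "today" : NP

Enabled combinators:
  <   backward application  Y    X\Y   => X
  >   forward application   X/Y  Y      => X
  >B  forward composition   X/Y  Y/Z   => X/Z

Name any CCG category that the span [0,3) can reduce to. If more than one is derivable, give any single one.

[0,6] S   <
  [0,4] NP   <
    [0,3] S   >
      [0,2] S/(N\S)   >
        [0,1] "saw" : (S/(N\S))/NP
        [1,2] "read" : NP
      [2,3] "built" : N\S
    [3,4] "heard" : NP\S
  [4,6] S\NP   >
    [4,5] "song" : (S\NP)/NP
    [5,6] "today" : NP

S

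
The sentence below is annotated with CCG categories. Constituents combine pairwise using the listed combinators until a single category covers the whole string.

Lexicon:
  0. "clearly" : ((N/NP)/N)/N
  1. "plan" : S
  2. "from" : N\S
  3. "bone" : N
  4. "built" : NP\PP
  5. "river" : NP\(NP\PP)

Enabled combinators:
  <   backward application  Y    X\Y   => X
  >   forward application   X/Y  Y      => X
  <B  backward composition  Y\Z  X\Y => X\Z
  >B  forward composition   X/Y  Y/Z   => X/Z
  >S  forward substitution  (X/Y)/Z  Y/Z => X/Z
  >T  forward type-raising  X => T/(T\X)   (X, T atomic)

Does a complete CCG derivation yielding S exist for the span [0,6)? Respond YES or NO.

((N/NP)/N)/N S N\S N NP\PP NP\(NP\PP)
CKY chart[0,6] = {N, N/(NP\NP), N/(N\N), NP/(NP\N), PP/(PP\N), S/(S\N)}; S ∉ chart

NO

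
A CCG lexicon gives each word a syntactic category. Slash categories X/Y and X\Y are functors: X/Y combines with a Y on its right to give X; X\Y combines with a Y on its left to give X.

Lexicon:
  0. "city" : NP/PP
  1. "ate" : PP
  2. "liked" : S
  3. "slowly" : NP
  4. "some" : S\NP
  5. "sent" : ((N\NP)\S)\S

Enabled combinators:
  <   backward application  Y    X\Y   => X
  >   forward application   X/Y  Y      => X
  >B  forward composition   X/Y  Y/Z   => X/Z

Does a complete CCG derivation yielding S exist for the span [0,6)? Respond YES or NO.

NO

NP/PP PP S NP S\NP ((N\NP)\S)\S
CKY chart[0,6] = {N}; S ∉ chart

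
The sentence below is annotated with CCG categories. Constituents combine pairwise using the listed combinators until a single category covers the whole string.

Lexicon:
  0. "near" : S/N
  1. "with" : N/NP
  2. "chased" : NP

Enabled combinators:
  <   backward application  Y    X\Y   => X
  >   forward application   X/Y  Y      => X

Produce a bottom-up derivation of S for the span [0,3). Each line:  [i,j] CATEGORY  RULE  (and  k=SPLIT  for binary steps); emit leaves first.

[0,1] S/N  lex  "near"
[1,2] N/NP  lex  "with"
[2,3] NP  lex  "chased"
[1,3] N  >  k=2
[0,3] S  >  k=1

[0,3] S   >
  [0,1] "near" : S/N
  [1,3] N   >
    [1,2] "with" : N/NP
    [2,3] "chased" : NP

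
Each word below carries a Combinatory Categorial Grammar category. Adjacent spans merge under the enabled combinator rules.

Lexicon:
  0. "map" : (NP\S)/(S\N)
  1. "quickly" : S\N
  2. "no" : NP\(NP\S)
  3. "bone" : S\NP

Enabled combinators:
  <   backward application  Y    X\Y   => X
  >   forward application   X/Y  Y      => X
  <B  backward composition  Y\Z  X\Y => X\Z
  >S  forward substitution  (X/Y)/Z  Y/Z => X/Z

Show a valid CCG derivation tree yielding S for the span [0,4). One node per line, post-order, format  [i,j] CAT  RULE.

[0,1] (NP\S)/(S\N)  lex  "map"
[1,2] S\N  lex  "quickly"
[0,2] NP\S  >  k=1
[2,3] NP\(NP\S)  lex  "no"
[0,3] NP  <  k=2
[3,4] S\NP  lex  "bone"
[0,4] S  <  k=3

[0,4] S   <
  [0,3] NP   <
    [0,2] NP\S   >
      [0,1] "map" : (NP\S)/(S\N)
      [1,2] "quickly" : S\N
    [2,3] "no" : NP\(NP\S)
  [3,4] "bone" : S\NP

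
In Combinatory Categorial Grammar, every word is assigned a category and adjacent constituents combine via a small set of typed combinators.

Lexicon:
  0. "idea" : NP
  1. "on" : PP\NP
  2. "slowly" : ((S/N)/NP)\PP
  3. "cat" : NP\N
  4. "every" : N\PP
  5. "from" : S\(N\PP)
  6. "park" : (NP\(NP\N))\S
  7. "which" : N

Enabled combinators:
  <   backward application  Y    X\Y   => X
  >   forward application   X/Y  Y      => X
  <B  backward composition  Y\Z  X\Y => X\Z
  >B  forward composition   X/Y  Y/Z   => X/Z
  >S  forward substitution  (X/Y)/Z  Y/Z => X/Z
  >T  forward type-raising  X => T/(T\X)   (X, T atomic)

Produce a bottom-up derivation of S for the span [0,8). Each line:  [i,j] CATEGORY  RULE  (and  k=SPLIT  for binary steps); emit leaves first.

[0,1] NP  lex  "idea"
[0,1] PP/(PP\NP)  >T
[1,2] PP\NP  lex  "on"
[0,2] PP  >  k=1
[2,3] ((S/N)/NP)\PP  lex  "slowly"
[0,3] (S/N)/NP  <  k=2
[3,4] NP\N  lex  "cat"
[4,5] N\PP  lex  "every"
[5,6] S\(N\PP)  lex  "from"
[4,6] S  <  k=5
[6,7] (NP\(NP\N))\S  lex  "park"
[4,7] NP\(NP\N)  <  k=6
[3,7] NP  <  k=4
[0,7] S/N  >  k=3
[7,8] N  lex  "which"
[0,8] S  >  k=7

[0,8] S   >
  [0,7] S/N   >
    [0,3] (S/N)/NP   <
      [0,2] PP   >
        [0,1] PP/(PP\NP)   >T
          [0,1] "idea" : NP
        [1,2] "on" : PP\NP
      [2,3] "slowly" : ((S/N)/NP)\PP
    [3,7] NP   <
      [3,4] "cat" : NP\N
      [4,7] NP\(NP\N)   <
        [4,6] S   <
          [4,5] "every" : N\PP
          [5,6] "from" : S\(N\PP)
        [6,7] "park" : (NP\(NP\N))\S
  [7,8] "which" : N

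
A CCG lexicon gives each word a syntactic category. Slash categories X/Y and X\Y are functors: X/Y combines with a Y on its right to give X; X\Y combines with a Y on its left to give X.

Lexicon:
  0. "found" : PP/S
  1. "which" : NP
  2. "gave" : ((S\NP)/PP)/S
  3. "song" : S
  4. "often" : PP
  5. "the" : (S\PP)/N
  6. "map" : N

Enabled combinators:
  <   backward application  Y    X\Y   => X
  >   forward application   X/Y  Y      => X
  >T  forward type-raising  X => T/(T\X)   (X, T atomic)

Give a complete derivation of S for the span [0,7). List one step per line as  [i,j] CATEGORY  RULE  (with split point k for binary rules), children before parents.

[0,7] S   <
  [0,5] PP   >
    [0,1] "found" : PP/S
    [1,5] S   <
      [1,2] "which" : NP
      [2,5] S\NP   >
        [2,4] (S\NP)/PP   >
          [2,3] "gave" : ((S\NP)/PP)/S
          [3,4] "song" : S
        [4,5] "often" : PP
  [5,7] S\PP   >
    [5,6] "the" : (S\PP)/N
    [6,7] "map" : N

[0,1] PP/S  lex  "found"
[1,2] NP  lex  "which"
[2,3] ((S\NP)/PP)/S  lex  "gave"
[3,4] S  lex  "song"
[2,4] (S\NP)/PP  >  k=3
[4,5] PP  lex  "often"
[2,5] S\NP  >  k=4
[1,5] S  <  k=2
[0,5] PP  >  k=1
[5,6] (S\PP)/N  lex  "the"
[6,7] N  lex  "map"
[5,7] S\PP  >  k=6
[0,7] S  <  k=5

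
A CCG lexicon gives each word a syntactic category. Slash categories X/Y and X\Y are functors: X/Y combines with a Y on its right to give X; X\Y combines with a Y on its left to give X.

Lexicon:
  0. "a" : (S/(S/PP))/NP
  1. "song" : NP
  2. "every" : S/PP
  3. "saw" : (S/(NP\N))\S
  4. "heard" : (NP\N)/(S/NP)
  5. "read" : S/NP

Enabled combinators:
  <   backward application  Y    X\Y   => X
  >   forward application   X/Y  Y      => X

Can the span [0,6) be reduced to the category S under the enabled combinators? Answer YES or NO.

YES

[0,6] S   >
  [0,4] S/(NP\N)   <
    [0,3] S   >
      [0,2] S/(S/PP)   >
        [0,1] "a" : (S/(S/PP))/NP
        [1,2] "song" : NP
      [2,3] "every" : S/PP
    [3,4] "saw" : (S/(NP\N))\S
  [4,6] NP\N   >
    [4,5] "heard" : (NP\N)/(S/NP)
    [5,6] "read" : S/NP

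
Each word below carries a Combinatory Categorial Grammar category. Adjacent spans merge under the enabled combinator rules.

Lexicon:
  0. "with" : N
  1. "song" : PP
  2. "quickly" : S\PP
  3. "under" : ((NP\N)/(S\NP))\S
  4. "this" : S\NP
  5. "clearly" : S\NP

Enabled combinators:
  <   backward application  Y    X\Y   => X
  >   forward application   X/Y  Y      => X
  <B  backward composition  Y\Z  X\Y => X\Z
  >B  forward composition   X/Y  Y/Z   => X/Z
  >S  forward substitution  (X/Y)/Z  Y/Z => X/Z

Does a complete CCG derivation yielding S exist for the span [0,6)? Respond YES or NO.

[0,6] S   <
  [0,1] "with" : N
  [1,6] S\N   <B
    [1,5] NP\N   >
      [1,4] (NP\N)/(S\NP)   <
        [1,3] S   <
          [1,2] "song" : PP
          [2,3] "quickly" : S\PP
        [3,4] "under" : ((NP\N)/(S\NP))\S
      [4,5] "this" : S\NP
    [5,6] "clearly" : S\NP

YES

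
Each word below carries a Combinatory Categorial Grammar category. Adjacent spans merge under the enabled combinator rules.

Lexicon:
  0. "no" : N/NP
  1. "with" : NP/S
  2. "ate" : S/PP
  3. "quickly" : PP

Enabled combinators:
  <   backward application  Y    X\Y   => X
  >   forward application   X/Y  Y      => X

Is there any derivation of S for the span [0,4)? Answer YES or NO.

N/NP NP/S S/PP PP
CKY chart[0,4] = {N}; S ∉ chart

NO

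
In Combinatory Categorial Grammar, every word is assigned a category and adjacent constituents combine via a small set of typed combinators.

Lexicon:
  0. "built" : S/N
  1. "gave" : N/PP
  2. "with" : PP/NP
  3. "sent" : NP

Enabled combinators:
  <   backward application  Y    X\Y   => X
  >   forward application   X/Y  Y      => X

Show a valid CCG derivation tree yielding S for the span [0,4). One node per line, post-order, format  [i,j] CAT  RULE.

[0,1] S/N  lex  "built"
[1,2] N/PP  lex  "gave"
[2,3] PP/NP  lex  "with"
[3,4] NP  lex  "sent"
[2,4] PP  >  k=3
[1,4] N  >  k=2
[0,4] S  >  k=1

[0,4] S   >
  [0,1] "built" : S/N
  [1,4] N   >
    [1,2] "gave" : N/PP
    [2,4] PP   >
      [2,3] "with" : PP/NP
      [3,4] "sent" : NP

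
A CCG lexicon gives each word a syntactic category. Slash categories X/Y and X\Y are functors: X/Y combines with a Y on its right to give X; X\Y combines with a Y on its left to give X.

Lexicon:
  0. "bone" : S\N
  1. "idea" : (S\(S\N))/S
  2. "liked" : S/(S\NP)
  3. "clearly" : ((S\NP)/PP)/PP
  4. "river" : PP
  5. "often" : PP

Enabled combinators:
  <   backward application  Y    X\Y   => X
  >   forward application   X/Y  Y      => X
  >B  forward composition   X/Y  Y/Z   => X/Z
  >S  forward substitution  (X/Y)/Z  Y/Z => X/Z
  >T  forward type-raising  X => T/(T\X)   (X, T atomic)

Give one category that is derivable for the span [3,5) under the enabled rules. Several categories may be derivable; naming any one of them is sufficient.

[0,6] S   <
  [0,1] "bone" : S\N
  [1,6] S\(S\N)   >
    [1,2] "idea" : (S\(S\N))/S
    [2,6] S   >
      [2,3] "liked" : S/(S\NP)
      [3,6] S\NP   >
        [3,5] (S\NP)/PP   >
          [3,4] "clearly" : ((S\NP)/PP)/PP
          [4,5] "river" : PP
        [5,6] "often" : PP

(S\NP)/PP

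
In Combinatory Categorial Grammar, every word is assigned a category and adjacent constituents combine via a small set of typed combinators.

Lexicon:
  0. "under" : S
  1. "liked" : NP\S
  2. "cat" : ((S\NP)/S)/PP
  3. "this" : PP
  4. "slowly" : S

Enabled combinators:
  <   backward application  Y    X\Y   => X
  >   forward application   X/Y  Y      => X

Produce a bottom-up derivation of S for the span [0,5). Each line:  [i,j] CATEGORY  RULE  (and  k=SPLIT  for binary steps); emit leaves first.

[0,1] S  lex  "under"
[1,2] NP\S  lex  "liked"
[0,2] NP  <  k=1
[2,3] ((S\NP)/S)/PP  lex  "cat"
[3,4] PP  lex  "this"
[2,4] (S\NP)/S  >  k=3
[4,5] S  lex  "slowly"
[2,5] S\NP  >  k=4
[0,5] S  <  k=2

[0,5] S   <
  [0,2] NP   <
    [0,1] "under" : S
    [1,2] "liked" : NP\S
  [2,5] S\NP   >
    [2,4] (S\NP)/S   >
      [2,3] "cat" : ((S\NP)/S)/PP
      [3,4] "this" : PP
    [4,5] "slowly" : S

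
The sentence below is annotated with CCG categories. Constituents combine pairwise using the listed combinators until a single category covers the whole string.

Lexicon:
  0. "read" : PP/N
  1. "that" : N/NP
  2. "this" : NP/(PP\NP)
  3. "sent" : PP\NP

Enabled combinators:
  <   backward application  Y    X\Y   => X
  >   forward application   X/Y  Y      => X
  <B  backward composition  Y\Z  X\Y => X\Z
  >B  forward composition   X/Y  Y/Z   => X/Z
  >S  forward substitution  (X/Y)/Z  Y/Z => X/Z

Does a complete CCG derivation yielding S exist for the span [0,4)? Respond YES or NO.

NO

PP/N N/NP NP/(PP\NP) PP\NP
CKY chart[0,4] = {PP}; S ∉ chart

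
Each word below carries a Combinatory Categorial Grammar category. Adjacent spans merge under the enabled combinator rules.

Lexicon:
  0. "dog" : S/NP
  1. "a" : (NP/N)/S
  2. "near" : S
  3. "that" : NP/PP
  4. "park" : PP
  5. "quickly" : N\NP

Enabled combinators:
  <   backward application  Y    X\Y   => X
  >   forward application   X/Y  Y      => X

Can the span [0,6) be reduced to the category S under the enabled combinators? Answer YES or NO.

YES

[0,6] S   >
  [0,1] "dog" : S/NP
  [1,6] NP   >
    [1,3] NP/N   >
      [1,2] "a" : (NP/N)/S
      [2,3] "near" : S
    [3,6] N   <
      [3,5] NP   >
        [3,4] "that" : NP/PP
        [4,5] "park" : PP
      [5,6] "quickly" : N\NP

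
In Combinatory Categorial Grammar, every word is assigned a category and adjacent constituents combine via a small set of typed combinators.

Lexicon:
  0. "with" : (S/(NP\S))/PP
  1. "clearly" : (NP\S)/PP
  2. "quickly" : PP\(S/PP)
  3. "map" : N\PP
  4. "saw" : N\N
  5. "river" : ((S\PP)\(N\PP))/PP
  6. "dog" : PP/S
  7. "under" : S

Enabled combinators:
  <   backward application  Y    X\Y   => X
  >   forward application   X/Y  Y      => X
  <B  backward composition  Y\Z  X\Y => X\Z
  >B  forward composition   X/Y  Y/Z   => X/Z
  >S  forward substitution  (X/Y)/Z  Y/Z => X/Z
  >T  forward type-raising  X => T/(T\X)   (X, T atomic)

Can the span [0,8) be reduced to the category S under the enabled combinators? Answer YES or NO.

[0,8] S   <
  [0,3] PP   <
    [0,2] S/PP   >S
      [0,1] "with" : (S/(NP\S))/PP
      [1,2] "clearly" : (NP\S)/PP
    [2,3] "quickly" : PP\(S/PP)
  [3,8] S\PP   <
    [3,5] N\PP   <B
      [3,4] "map" : N\PP
      [4,5] "saw" : N\N
    [5,8] (S\PP)\(N\PP)   >
      [5,6] "river" : ((S\PP)\(N\PP))/PP
      [6,8] PP   >
        [6,7] "dog" : PP/S
        [7,8] "under" : S

YES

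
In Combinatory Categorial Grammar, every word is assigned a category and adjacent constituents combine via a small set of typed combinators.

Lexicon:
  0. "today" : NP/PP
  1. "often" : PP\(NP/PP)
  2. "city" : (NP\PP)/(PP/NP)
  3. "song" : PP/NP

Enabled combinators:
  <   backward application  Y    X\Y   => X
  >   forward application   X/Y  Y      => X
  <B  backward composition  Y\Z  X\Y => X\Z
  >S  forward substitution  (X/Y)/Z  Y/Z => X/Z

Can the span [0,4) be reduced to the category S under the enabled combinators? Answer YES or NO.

NP/PP PP\(NP/PP) (NP\PP)/(PP/NP) PP/NP
CKY chart[0,4] = {NP}; S ∉ chart

NO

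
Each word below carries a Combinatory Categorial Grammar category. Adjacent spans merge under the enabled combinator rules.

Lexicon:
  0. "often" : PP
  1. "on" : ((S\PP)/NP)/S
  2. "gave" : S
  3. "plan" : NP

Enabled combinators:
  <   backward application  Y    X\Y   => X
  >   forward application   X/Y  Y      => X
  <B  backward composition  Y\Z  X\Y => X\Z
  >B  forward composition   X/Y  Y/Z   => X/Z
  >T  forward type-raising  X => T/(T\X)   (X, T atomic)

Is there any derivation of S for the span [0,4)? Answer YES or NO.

YES

[0,4] S   <
  [0,1] "often" : PP
  [1,4] S\PP   >
    [1,3] (S\PP)/NP   >
      [1,2] "on" : ((S\PP)/NP)/S
      [2,3] "gave" : S
    [3,4] "plan" : NP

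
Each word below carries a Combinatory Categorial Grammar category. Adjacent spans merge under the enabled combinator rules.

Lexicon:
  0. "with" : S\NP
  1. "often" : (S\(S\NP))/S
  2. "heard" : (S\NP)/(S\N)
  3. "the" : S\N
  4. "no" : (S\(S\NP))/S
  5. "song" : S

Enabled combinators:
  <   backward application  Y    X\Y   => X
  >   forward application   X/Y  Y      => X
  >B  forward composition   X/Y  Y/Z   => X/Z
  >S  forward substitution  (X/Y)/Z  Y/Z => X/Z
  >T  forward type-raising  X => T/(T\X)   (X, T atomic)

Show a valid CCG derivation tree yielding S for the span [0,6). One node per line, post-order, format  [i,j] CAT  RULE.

[0,1] S\NP  lex  "with"
[1,2] (S\(S\NP))/S  lex  "often"
[2,3] (S\NP)/(S\N)  lex  "heard"
[3,4] S\N  lex  "the"
[2,4] S\NP  >  k=3
[4,5] (S\(S\NP))/S  lex  "no"
[5,6] S  lex  "song"
[4,6] S\(S\NP)  >  k=5
[2,6] S  <  k=4
[1,6] S\(S\NP)  >  k=2
[0,6] S  <  k=1

[0,6] S   <
  [0,1] "with" : S\NP
  [1,6] S\(S\NP)   >
    [1,2] "often" : (S\(S\NP))/S
    [2,6] S   <
      [2,4] S\NP   >
        [2,3] "heard" : (S\NP)/(S\N)
        [3,4] "the" : S\N
      [4,6] S\(S\NP)   >
        [4,5] "no" : (S\(S\NP))/S
        [5,6] "song" : S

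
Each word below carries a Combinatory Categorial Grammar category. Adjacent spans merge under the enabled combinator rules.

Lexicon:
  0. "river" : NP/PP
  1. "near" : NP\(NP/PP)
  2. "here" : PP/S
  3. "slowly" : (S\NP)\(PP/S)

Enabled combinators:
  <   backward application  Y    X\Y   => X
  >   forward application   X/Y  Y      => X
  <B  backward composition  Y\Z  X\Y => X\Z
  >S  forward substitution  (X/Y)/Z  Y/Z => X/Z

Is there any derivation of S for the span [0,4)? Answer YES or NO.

[0,4] S   <
  [0,2] NP   <
    [0,1] "river" : NP/PP
    [1,2] "near" : NP\(NP/PP)
  [2,4] S\NP   <
    [2,3] "here" : PP/S
    [3,4] "slowly" : (S\NP)\(PP/S)

YES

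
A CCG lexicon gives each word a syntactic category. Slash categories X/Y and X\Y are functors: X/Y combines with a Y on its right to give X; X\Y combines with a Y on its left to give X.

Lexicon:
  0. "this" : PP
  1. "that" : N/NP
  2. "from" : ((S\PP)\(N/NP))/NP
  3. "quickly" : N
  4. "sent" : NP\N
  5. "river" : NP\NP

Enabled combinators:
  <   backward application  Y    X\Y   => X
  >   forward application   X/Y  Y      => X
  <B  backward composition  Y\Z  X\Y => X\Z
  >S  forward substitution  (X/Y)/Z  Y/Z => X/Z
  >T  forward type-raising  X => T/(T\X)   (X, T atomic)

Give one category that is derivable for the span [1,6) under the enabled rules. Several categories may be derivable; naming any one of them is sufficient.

S\PP

[0,6] S   >
  [0,1] S/(S\PP)   >T
    [0,1] "this" : PP
  [1,6] S\PP   <
    [1,2] "that" : N/NP
    [2,6] (S\PP)\(N/NP)   >
      [2,3] "from" : ((S\PP)\(N/NP))/NP
      [3,6] NP   <
        [3,4] "quickly" : N
        [4,6] NP\N   <B
          [4,5] "sent" : NP\N
          [5,6] "river" : NP\NP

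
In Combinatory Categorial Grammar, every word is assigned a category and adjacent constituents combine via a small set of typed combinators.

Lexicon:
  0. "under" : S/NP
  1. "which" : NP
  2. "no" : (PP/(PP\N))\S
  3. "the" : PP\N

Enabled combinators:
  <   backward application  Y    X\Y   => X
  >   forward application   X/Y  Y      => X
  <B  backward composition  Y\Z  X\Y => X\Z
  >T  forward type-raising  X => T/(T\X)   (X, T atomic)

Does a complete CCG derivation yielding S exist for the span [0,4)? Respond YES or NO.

S/NP NP (PP/(PP\N))\S PP\N
CKY chart[0,4] = {N/(N\PP), NP/(NP\PP), PP, PP/(PP\PP), S/(S\PP)}; S ∉ chart

NO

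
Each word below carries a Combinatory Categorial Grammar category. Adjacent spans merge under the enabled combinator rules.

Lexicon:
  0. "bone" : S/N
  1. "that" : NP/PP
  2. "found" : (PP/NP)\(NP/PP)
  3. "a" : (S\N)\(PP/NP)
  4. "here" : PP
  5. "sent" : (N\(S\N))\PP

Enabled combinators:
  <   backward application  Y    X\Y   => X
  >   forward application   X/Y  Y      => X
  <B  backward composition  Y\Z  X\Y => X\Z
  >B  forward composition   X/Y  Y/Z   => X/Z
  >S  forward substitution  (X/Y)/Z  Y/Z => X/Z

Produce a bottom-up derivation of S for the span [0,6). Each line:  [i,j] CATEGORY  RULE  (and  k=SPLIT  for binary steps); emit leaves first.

[0,1] S/N  lex  "bone"
[1,2] NP/PP  lex  "that"
[2,3] (PP/NP)\(NP/PP)  lex  "found"
[1,3] PP/NP  <  k=2
[3,4] (S\N)\(PP/NP)  lex  "a"
[1,4] S\N  <  k=3
[4,5] PP  lex  "here"
[5,6] (N\(S\N))\PP  lex  "sent"
[4,6] N\(S\N)  <  k=5
[1,6] N  <  k=4
[0,6] S  >  k=1

[0,6] S   >
  [0,1] "bone" : S/N
  [1,6] N   <
    [1,4] S\N   <
      [1,3] PP/NP   <
        [1,2] "that" : NP/PP
        [2,3] "found" : (PP/NP)\(NP/PP)
      [3,4] "a" : (S\N)\(PP/NP)
    [4,6] N\(S\N)   <
      [4,5] "here" : PP
      [5,6] "sent" : (N\(S\N))\PP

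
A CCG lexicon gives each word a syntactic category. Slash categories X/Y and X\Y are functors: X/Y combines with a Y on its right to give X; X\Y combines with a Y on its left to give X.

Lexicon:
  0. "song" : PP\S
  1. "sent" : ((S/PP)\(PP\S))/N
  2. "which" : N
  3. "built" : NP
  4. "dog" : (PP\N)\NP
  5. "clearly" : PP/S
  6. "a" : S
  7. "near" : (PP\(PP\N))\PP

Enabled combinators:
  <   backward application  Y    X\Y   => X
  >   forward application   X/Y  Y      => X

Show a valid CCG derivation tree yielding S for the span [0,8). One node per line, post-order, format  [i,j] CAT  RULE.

[0,8] S   >
  [0,3] S/PP   <
    [0,1] "song" : PP\S
    [1,3] (S/PP)\(PP\S)   >
      [1,2] "sent" : ((S/PP)\(PP\S))/N
      [2,3] "which" : N
  [3,8] PP   <
    [3,5] PP\N   <
      [3,4] "built" : NP
      [4,5] "dog" : (PP\N)\NP
    [5,8] PP\(PP\N)   <
      [5,7] PP   >
        [5,6] "clearly" : PP/S
        [6,7] "a" : S
      [7,8] "near" : (PP\(PP\N))\PP

[0,1] PP\S  lex  "song"
[1,2] ((S/PP)\(PP\S))/N  lex  "sent"
[2,3] N  lex  "which"
[1,3] (S/PP)\(PP\S)  >  k=2
[0,3] S/PP  <  k=1
[3,4] NP  lex  "built"
[4,5] (PP\N)\NP  lex  "dog"
[3,5] PP\N  <  k=4
[5,6] PP/S  lex  "clearly"
[6,7] S  lex  "a"
[5,7] PP  >  k=6
[7,8] (PP\(PP\N))\PP  lex  "near"
[5,8] PP\(PP\N)  <  k=7
[3,8] PP  <  k=5
[0,8] S  >  k=3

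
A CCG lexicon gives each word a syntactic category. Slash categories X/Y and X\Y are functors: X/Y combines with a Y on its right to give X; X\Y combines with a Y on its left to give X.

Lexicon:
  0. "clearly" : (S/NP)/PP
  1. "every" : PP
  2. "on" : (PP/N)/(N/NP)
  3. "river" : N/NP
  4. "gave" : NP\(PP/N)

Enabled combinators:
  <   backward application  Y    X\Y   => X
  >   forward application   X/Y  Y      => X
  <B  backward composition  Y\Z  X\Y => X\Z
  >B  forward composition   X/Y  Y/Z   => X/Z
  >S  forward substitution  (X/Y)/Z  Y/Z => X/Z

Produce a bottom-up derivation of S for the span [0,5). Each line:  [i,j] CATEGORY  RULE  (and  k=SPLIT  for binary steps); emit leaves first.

[0,1] (S/NP)/PP  lex  "clearly"
[1,2] PP  lex  "every"
[0,2] S/NP  >  k=1
[2,3] (PP/N)/(N/NP)  lex  "on"
[3,4] N/NP  lex  "river"
[2,4] PP/N  >  k=3
[4,5] NP\(PP/N)  lex  "gave"
[2,5] NP  <  k=4
[0,5] S  >  k=2

[0,5] S   >
  [0,2] S/NP   >
    [0,1] "clearly" : (S/NP)/PP
    [1,2] "every" : PP
  [2,5] NP   <
    [2,4] PP/N   >
      [2,3] "on" : (PP/N)/(N/NP)
      [3,4] "river" : N/NP
    [4,5] "gave" : NP\(PP/N)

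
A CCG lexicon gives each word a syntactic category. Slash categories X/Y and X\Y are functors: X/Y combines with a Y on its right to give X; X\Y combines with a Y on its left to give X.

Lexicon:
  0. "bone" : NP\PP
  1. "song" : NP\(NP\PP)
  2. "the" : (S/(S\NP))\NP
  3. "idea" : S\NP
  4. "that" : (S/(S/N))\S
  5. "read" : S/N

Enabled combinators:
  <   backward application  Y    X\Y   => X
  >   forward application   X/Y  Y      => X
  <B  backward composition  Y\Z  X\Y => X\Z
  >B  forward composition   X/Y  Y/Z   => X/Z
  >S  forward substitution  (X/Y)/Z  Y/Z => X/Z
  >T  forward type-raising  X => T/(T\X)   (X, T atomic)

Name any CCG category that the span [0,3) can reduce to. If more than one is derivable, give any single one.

S/(S\NP)

[0,6] S   >
  [0,5] S/(S/N)   <
    [0,4] S   >
      [0,3] S/(S\NP)   <
        [0,2] NP   <
          [0,1] "bone" : NP\PP
          [1,2] "song" : NP\(NP\PP)
        [2,3] "the" : (S/(S\NP))\NP
      [3,4] "idea" : S\NP
    [4,5] "that" : (S/(S/N))\S
  [5,6] "read" : S/N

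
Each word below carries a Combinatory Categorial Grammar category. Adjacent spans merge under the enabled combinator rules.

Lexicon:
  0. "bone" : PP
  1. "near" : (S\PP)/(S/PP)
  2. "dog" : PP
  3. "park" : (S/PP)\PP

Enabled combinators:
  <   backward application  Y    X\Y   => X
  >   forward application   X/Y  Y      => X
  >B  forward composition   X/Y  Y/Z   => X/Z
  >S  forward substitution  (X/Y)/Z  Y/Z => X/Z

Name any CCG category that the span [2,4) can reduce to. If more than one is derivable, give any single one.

[0,4] S   <
  [0,1] "bone" : PP
  [1,4] S\PP   >
    [1,2] "near" : (S\PP)/(S/PP)
    [2,4] S/PP   <
      [2,3] "dog" : PP
      [3,4] "park" : (S/PP)\PP

S/PP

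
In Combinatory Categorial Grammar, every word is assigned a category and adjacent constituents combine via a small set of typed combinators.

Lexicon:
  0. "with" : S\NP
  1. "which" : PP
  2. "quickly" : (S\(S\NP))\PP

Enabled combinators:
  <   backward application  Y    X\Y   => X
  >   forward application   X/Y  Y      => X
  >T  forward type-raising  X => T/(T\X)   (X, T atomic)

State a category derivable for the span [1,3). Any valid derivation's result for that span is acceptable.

S\(S\NP)

[0,3] S   <
  [0,1] "with" : S\NP
  [1,3] S\(S\NP)   <
    [1,2] "which" : PP
    [2,3] "quickly" : (S\(S\NP))\PP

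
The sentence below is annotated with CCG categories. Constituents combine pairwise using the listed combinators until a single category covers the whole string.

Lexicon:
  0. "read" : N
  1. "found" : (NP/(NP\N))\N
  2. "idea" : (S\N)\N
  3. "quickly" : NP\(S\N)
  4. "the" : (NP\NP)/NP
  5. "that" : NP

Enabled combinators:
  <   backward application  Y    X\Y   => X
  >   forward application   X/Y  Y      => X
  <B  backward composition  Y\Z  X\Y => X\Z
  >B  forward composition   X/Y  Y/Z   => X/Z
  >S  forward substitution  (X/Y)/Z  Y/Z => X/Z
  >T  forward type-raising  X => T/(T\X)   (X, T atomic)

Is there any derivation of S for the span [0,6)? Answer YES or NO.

N (NP/(NP\N))\N (S\N)\N NP\(S\N) (NP\NP)/NP NP
CKY chart[0,6] = {N/(N\NP), NP, NP/(NP\NP), PP/(PP\NP), S/(S\NP)}; S ∉ chart

NO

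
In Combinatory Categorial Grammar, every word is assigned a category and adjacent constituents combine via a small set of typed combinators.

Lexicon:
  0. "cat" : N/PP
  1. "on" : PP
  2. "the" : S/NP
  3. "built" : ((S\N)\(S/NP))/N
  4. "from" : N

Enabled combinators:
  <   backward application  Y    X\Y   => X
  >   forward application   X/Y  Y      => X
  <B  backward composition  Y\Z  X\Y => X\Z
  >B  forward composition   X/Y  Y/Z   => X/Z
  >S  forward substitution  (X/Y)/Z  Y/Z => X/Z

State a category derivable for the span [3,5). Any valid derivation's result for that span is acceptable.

(S\N)\(S/NP)

[0,5] S   <
  [0,2] N   >
    [0,1] "cat" : N/PP
    [1,2] "on" : PP
  [2,5] S\N   <
    [2,3] "the" : S/NP
    [3,5] (S\N)\(S/NP)   >
      [3,4] "built" : ((S\N)\(S/NP))/N
      [4,5] "from" : N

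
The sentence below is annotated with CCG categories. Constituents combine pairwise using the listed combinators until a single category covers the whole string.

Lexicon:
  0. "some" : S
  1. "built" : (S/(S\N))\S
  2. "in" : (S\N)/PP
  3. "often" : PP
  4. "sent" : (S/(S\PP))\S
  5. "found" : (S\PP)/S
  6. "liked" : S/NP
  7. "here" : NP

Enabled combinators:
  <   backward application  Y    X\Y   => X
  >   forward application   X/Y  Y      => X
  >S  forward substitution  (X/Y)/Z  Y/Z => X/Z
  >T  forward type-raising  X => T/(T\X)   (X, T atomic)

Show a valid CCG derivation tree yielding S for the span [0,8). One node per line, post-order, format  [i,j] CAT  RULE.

[0,8] S   >
  [0,5] S/(S\PP)   <
    [0,4] S   >
      [0,2] S/(S\N)   <
        [0,1] "some" : S
        [1,2] "built" : (S/(S\N))\S
      [2,4] S\N   >
        [2,3] "in" : (S\N)/PP
        [3,4] "often" : PP
    [4,5] "sent" : (S/(S\PP))\S
  [5,8] S\PP   >
    [5,6] "found" : (S\PP)/S
    [6,8] S   >
      [6,7] "liked" : S/NP
      [7,8] "here" : NP

[0,1] S  lex  "some"
[1,2] (S/(S\N))\S  lex  "built"
[0,2] S/(S\N)  <  k=1
[2,3] (S\N)/PP  lex  "in"
[3,4] PP  lex  "often"
[2,4] S\N  >  k=3
[0,4] S  >  k=2
[4,5] (S/(S\PP))\S  lex  "sent"
[0,5] S/(S\PP)  <  k=4
[5,6] (S\PP)/S  lex  "found"
[6,7] S/NP  lex  "liked"
[7,8] NP  lex  "here"
[6,8] S  >  k=7
[5,8] S\PP  >  k=6
[0,8] S  >  k=5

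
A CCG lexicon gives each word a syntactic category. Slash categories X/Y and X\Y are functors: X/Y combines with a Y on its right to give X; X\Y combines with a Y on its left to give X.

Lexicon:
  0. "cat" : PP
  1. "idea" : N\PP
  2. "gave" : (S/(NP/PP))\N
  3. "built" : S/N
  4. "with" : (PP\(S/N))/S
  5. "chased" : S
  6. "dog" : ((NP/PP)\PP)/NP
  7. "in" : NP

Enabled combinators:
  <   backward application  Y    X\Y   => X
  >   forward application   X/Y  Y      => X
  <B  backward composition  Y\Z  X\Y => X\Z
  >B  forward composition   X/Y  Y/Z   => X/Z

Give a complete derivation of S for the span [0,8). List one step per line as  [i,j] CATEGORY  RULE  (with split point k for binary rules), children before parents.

[0,8] S   >
  [0,3] S/(NP/PP)   <
    [0,2] N   <
      [0,1] "cat" : PP
      [1,2] "idea" : N\PP
    [2,3] "gave" : (S/(NP/PP))\N
  [3,8] NP/PP   <
    [3,6] PP   <
      [3,4] "built" : S/N
      [4,6] PP\(S/N)   >
        [4,5] "with" : (PP\(S/N))/S
        [5,6] "chased" : S
    [6,8] (NP/PP)\PP   >
      [6,7] "dog" : ((NP/PP)\PP)/NP
      [7,8] "in" : NP

[0,1] PP  lex  "cat"
[1,2] N\PP  lex  "idea"
[0,2] N  <  k=1
[2,3] (S/(NP/PP))\N  lex  "gave"
[0,3] S/(NP/PP)  <  k=2
[3,4] S/N  lex  "built"
[4,5] (PP\(S/N))/S  lex  "with"
[5,6] S  lex  "chased"
[4,6] PP\(S/N)  >  k=5
[3,6] PP  <  k=4
[6,7] ((NP/PP)\PP)/NP  lex  "dog"
[7,8] NP  lex  "in"
[6,8] (NP/PP)\PP  >  k=7
[3,8] NP/PP  <  k=6
[0,8] S  >  k=3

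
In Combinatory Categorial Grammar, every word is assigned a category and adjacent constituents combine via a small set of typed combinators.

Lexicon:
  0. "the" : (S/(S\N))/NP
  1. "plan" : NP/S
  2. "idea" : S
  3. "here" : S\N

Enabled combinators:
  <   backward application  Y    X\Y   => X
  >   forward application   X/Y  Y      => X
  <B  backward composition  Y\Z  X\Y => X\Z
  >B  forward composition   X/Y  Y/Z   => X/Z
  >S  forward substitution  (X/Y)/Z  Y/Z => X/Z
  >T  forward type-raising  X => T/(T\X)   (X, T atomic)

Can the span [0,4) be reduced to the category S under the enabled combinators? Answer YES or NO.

YES

[0,4] S   >
  [0,3] S/(S\N)   >
    [0,1] "the" : (S/(S\N))/NP
    [1,3] NP   >
      [1,2] "plan" : NP/S
      [2,3] "idea" : S
  [3,4] "here" : S\N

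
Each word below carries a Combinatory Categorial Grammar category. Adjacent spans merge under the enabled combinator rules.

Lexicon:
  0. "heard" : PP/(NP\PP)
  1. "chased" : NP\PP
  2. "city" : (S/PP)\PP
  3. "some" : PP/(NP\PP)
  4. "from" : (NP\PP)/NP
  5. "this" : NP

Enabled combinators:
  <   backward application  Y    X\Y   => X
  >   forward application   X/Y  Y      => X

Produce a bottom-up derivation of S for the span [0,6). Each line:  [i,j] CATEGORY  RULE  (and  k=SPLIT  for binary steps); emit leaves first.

[0,6] S   >
  [0,3] S/PP   <
    [0,2] PP   >
      [0,1] "heard" : PP/(NP\PP)
      [1,2] "chased" : NP\PP
    [2,3] "city" : (S/PP)\PP
  [3,6] PP   >
    [3,4] "some" : PP/(NP\PP)
    [4,6] NP\PP   >
      [4,5] "from" : (NP\PP)/NP
      [5,6] "this" : NP

[0,1] PP/(NP\PP)  lex  "heard"
[1,2] NP\PP  lex  "chased"
[0,2] PP  >  k=1
[2,3] (S/PP)\PP  lex  "city"
[0,3] S/PP  <  k=2
[3,4] PP/(NP\PP)  lex  "some"
[4,5] (NP\PP)/NP  lex  "from"
[5,6] NP  lex  "this"
[4,6] NP\PP  >  k=5
[3,6] PP  >  k=4
[0,6] S  >  k=3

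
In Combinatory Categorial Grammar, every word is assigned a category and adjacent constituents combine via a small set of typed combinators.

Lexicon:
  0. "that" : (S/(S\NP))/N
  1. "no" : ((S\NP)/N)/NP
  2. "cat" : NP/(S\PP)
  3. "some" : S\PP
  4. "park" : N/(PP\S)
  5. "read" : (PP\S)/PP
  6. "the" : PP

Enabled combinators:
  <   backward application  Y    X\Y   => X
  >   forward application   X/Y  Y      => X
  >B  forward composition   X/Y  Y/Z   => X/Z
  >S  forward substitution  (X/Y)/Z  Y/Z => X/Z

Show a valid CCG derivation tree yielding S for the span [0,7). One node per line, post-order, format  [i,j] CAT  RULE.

[0,7] S   >
  [0,4] S/N   >S
    [0,1] "that" : (S/(S\NP))/N
    [1,4] (S\NP)/N   >
      [1,2] "no" : ((S\NP)/N)/NP
      [2,4] NP   >
        [2,3] "cat" : NP/(S\PP)
        [3,4] "some" : S\PP
  [4,7] N   >
    [4,5] "park" : N/(PP\S)
    [5,7] PP\S   >
      [5,6] "read" : (PP\S)/PP
      [6,7] "the" : PP

[0,1] (S/(S\NP))/N  lex  "that"
[1,2] ((S\NP)/N)/NP  lex  "no"
[2,3] NP/(S\PP)  lex  "cat"
[3,4] S\PP  lex  "some"
[2,4] NP  >  k=3
[1,4] (S\NP)/N  >  k=2
[0,4] S/N  >S  k=1
[4,5] N/(PP\S)  lex  "park"
[5,6] (PP\S)/PP  lex  "read"
[6,7] PP  lex  "the"
[5,7] PP\S  >  k=6
[4,7] N  >  k=5
[0,7] S  >  k=4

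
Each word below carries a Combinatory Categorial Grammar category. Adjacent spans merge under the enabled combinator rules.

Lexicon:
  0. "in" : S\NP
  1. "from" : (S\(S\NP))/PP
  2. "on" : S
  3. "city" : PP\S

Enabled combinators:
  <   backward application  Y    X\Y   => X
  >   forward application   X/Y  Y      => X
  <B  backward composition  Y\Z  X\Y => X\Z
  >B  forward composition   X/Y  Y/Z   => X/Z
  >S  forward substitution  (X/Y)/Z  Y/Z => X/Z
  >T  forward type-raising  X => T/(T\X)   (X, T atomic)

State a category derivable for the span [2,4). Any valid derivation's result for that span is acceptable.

PP

[0,4] S   <
  [0,1] "in" : S\NP
  [1,4] S\(S\NP)   >
    [1,2] "from" : (S\(S\NP))/PP
    [2,4] PP   >
      [2,3] PP/(PP\S)   >T
        [2,3] "on" : S
      [3,4] "city" : PP\S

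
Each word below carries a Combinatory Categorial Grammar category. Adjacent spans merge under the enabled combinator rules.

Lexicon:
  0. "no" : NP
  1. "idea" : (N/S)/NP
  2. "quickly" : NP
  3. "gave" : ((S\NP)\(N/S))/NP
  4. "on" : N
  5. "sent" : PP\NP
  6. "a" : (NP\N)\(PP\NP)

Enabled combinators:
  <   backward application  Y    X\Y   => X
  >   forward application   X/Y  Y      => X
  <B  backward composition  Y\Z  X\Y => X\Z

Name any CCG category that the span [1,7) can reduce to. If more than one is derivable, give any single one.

[0,7] S   <
  [0,1] "no" : NP
  [1,7] S\NP   <
    [1,3] N/S   >
      [1,2] "idea" : (N/S)/NP
      [2,3] "quickly" : NP
    [3,7] (S\NP)\(N/S)   >
      [3,4] "gave" : ((S\NP)\(N/S))/NP
      [4,7] NP   <
        [4,5] "on" : N
        [5,7] NP\N   <
          [5,6] "sent" : PP\NP
          [6,7] "a" : (NP\N)\(PP\NP)

S\NP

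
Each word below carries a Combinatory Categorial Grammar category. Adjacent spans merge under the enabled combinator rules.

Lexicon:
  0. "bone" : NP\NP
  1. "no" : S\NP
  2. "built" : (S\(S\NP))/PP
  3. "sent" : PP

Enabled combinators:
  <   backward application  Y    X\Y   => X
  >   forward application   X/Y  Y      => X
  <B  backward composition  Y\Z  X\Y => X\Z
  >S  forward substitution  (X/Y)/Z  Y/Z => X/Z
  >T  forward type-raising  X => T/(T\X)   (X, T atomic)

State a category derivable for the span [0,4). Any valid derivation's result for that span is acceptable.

S

[0,4] S   <
  [0,2] S\NP   <B
    [0,1] "bone" : NP\NP
    [1,2] "no" : S\NP
  [2,4] S\(S\NP)   >
    [2,3] "built" : (S\(S\NP))/PP
    [3,4] "sent" : PP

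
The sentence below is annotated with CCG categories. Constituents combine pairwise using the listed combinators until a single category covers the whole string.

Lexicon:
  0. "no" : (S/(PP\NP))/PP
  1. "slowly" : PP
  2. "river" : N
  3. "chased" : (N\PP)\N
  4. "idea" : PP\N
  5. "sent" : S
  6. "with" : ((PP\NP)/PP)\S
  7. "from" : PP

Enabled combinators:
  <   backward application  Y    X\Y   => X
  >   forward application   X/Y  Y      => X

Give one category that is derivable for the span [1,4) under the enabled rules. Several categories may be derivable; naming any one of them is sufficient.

N

[0,8] S   >
  [0,5] S/(PP\NP)   >
    [0,1] "no" : (S/(PP\NP))/PP
    [1,5] PP   <
      [1,4] N   <
        [1,2] "slowly" : PP
        [2,4] N\PP   <
          [2,3] "river" : N
          [3,4] "chased" : (N\PP)\N
      [4,5] "idea" : PP\N
  [5,8] PP\NP   >
    [5,7] (PP\NP)/PP   <
      [5,6] "sent" : S
      [6,7] "with" : ((PP\NP)/PP)\S
    [7,8] "from" : PP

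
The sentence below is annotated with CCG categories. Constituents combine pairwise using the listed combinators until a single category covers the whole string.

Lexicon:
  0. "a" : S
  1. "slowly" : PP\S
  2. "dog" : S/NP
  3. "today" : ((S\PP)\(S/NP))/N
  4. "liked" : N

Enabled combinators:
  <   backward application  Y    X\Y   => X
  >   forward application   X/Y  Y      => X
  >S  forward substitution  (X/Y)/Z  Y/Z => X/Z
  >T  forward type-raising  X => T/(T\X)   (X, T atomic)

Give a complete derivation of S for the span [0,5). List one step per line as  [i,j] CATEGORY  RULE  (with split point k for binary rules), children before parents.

[0,5] S   <
  [0,2] PP   >
    [0,1] PP/(PP\S)   >T
      [0,1] "a" : S
    [1,2] "slowly" : PP\S
  [2,5] S\PP   <
    [2,3] "dog" : S/NP
    [3,5] (S\PP)\(S/NP)   >
      [3,4] "today" : ((S\PP)\(S/NP))/N
      [4,5] "liked" : N

[0,1] S  lex  "a"
[0,1] PP/(PP\S)  >T
[1,2] PP\S  lex  "slowly"
[0,2] PP  >  k=1
[2,3] S/NP  lex  "dog"
[3,4] ((S\PP)\(S/NP))/N  lex  "today"
[4,5] N  lex  "liked"
[3,5] (S\PP)\(S/NP)  >  k=4
[2,5] S\PP  <  k=3
[0,5] S  <  k=2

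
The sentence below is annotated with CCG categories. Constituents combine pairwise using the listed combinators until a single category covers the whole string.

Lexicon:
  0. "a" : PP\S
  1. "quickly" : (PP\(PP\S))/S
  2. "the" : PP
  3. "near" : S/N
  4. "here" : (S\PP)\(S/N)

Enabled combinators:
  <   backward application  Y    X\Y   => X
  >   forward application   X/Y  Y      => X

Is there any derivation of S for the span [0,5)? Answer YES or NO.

PP\S (PP\(PP\S))/S PP S/N (S\PP)\(S/N)
CKY chart[0,5] = {PP}; S ∉ chart

NO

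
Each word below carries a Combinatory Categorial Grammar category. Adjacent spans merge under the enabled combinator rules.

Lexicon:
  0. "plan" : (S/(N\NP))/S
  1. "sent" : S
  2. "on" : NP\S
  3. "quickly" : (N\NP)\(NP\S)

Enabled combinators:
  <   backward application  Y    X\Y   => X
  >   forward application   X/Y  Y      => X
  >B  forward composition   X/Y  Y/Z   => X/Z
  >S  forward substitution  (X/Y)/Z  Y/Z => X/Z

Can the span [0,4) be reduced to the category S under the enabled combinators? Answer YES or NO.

[0,4] S   >
  [0,2] S/(N\NP)   >
    [0,1] "plan" : (S/(N\NP))/S
    [1,2] "sent" : S
  [2,4] N\NP   <
    [2,3] "on" : NP\S
    [3,4] "quickly" : (N\NP)\(NP\S)

YES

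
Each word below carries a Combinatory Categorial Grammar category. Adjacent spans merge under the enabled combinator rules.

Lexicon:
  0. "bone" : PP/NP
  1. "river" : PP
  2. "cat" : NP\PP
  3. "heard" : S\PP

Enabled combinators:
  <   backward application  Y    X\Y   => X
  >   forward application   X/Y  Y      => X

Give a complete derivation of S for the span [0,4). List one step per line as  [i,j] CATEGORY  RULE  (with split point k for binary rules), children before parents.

[0,4] S   <
  [0,3] PP   >
    [0,1] "bone" : PP/NP
    [1,3] NP   <
      [1,2] "river" : PP
      [2,3] "cat" : NP\PP
  [3,4] "heard" : S\PP

[0,1] PP/NP  lex  "bone"
[1,2] PP  lex  "river"
[2,3] NP\PP  lex  "cat"
[1,3] NP  <  k=2
[0,3] PP  >  k=1
[3,4] S\PP  lex  "heard"
[0,4] S  <  k=3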